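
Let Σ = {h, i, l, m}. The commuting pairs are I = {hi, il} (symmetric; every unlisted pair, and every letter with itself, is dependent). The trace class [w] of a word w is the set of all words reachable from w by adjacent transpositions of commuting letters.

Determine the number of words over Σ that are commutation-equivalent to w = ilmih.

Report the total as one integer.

4

#0=i has no predecessor
#1=l has no predecessor
#2=m depends on [0:i, 1:l]
#3=i depends on [2:m]
#4=h depends on [2:m]
sources: [0:i, 1:l]
N(rest) = Σ N(rest − s) over sources s of rest; N(one piece) = 1:
  size 1 → [3]=1  [4]=1
  size 2 → [3,4]=2
  size 3 → [2,3,4]=2
  first=0(i) contributes 2
  first=1(l) contributes 2
|[w]| = 4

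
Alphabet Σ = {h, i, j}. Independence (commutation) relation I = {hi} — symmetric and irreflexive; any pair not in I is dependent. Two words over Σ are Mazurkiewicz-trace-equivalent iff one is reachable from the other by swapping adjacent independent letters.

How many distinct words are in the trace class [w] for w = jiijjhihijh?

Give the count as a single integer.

6

0(j) covers ∅
1(i) covers 0:j
2(i) covers 1:i
3(j) covers 2:i
4(j) covers 3:j
5(h) covers 4:j
6(i) covers 4:j
7(h) covers 5:h
8(i) covers 6:i
9(j) covers 7:h, 8:i
10(h) covers 9:j
floor of heap: 0:j
completions by unplaced set U, small U first (add the entries for U minus each lowest piece of U):
  |U|=1: {10}:1
  |U|=2: {9,10}:1
  |U|=3: {7,9,10}:1  {8,9,10}:1
  |U|=4: {5,7,9,10}:1  {6,8,9,10}:1  {7,8,9,10}:2
  |U|=5: {5,7,8,9,10}:3  {6,7,8,9,10}:3
  |U|=6: {5,6,7,8,9,10}:6
  |U|=7: {4,5,6,7,8,9,10}:6
  |U|=8: {3,4,5,6,7,8,9,10}:6
  |U|=9: {2,3,4,5,6,7,8,9,10}:6
  start at 0(j): 6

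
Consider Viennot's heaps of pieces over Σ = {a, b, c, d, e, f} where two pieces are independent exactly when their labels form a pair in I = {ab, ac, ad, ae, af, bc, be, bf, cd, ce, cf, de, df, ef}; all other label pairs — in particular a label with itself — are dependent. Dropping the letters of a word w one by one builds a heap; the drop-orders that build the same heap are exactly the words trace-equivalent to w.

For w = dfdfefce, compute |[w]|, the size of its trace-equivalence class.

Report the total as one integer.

piece 0:d — minimal
piece 1:f — minimal
piece 2:d rests on {0:d}
piece 3:f rests on {1:f}
piece 4:e — minimal
piece 5:f rests on {3:f}
piece 6:c — minimal
piece 7:e rests on {4:e}
minimal pieces: {0:d, 1:f, 4:e, 6:c}
ways to finish when only these pieces remain (= sum over removing one remaining piece with nothing left below it):
  1 left: {2}→1  {5}→1  {6}→1  {7}→1
  2 left: {0,2}→1  {2,5}→2  {2,6}→2  {2,7}→2  {3,5}→1  {4,7}→1  {5,6}→2  {5,7}→2  {6,7}→2
  3 left: {0,2,5}→3  {0,2,6}→3  {0,2,7}→3  {1,3,5}→1  {2,3,5}→3  {2,4,7}→3  {2,5,6}→6  {2,5,7}→6  {2,6,7}→6  {3,5,6}→3  {3,5,7}→3  {4,5,7}→3  {4,6,7}→3  {5,6,7}→6
  4 left: {0,2,3,5}→6  {0,2,4,7}→6  {0,2,5,6}→12  {0,2,5,7}→12  {0,2,6,7}→12  {1,2,3,5}→4  {1,3,5,6}→4  {1,3,5,7}→4  {2,3,5,6}→12  {2,3,5,7}→12  {2,4,5,7}→12  {2,4,6,7}→12  {2,5,6,7}→24  {3,4,5,7}→6  {3,5,6,7}→12  {4,5,6,7}→12
  5 left: {0,1,2,3,5}→10  {0,2,3,5,6}→30  {0,2,3,5,7}→30  {0,2,4,5,7}→30  {0,2,4,6,7}→30  {0,2,5,6,7}→60  {1,2,3,5,6}→20  {1,2,3,5,7}→20  {1,3,4,5,7}→10  {1,3,5,6,7}→20  {2,3,4,5,7}→30  {2,3,5,6,7}→60  {2,4,5,6,7}→60  {3,4,5,6,7}→30
  6 left: {0,1,2,3,5,6}→60  {0,1,2,3,5,7}→60  {0,2,3,4,5,7}→90  {0,2,3,5,6,7}→180  {0,2,4,5,6,7}→180  {1,2,3,4,5,7}→60  {1,2,3,5,6,7}→120  {1,3,4,5,6,7}→60  {2,3,4,5,6,7}→180
  placing 0:d first → 420 extensions
  placing 1:f first → 630 extensions
  placing 4:e first → 420 extensions
  placing 6:c first → 210 extensions
total linear extensions = 1680

1680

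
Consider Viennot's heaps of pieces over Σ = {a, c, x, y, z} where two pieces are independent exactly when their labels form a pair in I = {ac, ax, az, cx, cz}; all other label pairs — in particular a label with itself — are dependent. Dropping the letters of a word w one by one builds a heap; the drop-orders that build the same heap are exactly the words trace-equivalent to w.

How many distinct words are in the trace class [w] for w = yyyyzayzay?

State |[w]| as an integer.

piece 0:y — minimal
piece 1:y rests on {0:y}
piece 2:y rests on {1:y}
piece 3:y rests on {2:y}
piece 4:z rests on {3:y}
piece 5:a rests on {3:y}
piece 6:y rests on {4:z, 5:a}
piece 7:z rests on {6:y}
piece 8:a rests on {6:y}
piece 9:y rests on {7:z, 8:a}
minimal pieces: {0:y}
ways to finish when only these pieces remain (= sum over removing one remaining piece with nothing left below it):
  1 left: {9}→1
  2 left: {7,9}→1  {8,9}→1
  3 left: {7,8,9}→2
  4 left: {6,7,8,9}→2
  5 left: {4,6,7,8,9}→2  {5,6,7,8,9}→2
  6 left: {4,5,6,7,8,9}→4
  7 left: {3,4,5,6,7,8,9}→4
  8 left: {2,3,4,5,6,7,8,9}→4
  placing 0:y first → 4 extensions

4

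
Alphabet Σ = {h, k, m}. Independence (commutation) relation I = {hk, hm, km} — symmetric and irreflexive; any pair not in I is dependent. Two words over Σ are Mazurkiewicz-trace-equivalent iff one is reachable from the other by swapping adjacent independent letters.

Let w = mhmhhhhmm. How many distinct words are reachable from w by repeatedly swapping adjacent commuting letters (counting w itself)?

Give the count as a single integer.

0(m) covers ∅
1(h) covers ∅
2(m) covers 0:m
3(h) covers 1:h
4(h) covers 3:h
5(h) covers 4:h
6(h) covers 5:h
7(m) covers 2:m
8(m) covers 7:m
floor of heap: 0:m, 1:h
completions by unplaced set U, small U first (add the entries for U minus each lowest piece of U):
  |U|=1: {6}:1  {8}:1
  |U|=2: {5,6}:1  {6,8}:2  {7,8}:1
  |U|=3: {2,7,8}:1  {4,5,6}:1  {5,6,8}:3  {6,7,8}:3
  |U|=4: {0,2,7,8}:1  {2,6,7,8}:4  {3,4,5,6}:1  {4,5,6,8}:4  {5,6,7,8}:6
  |U|=5: {0,2,6,7,8}:5  {1,3,4,5,6}:1  {2,5,6,7,8}:10  {3,4,5,6,8}:5  {4,5,6,7,8}:10
  |U|=6: {0,2,5,6,7,8}:15  {1,3,4,5,6,8}:6  {2,4,5,6,7,8}:20  {3,4,5,6,7,8}:15
  |U|=7: {0,2,4,5,6,7,8}:35  {1,3,4,5,6,7,8}:21  {2,3,4,5,6,7,8}:35
  start at 0(m): 56
  start at 1(h): 70
sum over floor = 126

126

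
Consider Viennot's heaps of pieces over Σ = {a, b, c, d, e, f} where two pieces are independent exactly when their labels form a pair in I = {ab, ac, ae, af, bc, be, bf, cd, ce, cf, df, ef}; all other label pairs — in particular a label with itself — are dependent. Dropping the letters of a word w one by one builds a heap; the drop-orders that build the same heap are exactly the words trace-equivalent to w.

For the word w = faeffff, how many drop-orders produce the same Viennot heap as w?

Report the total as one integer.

#0=f has no predecessor
#1=a has no predecessor
#2=e has no predecessor
#3=f depends on [0:f]
#4=f depends on [3:f]
#5=f depends on [4:f]
#6=f depends on [5:f]
sources: [0:f, 1:a, 2:e]
N(rest) = Σ N(rest − s) over sources s of rest; N(one piece) = 1:
  size 1 → [1]=1  [2]=1  [6]=1
  size 2 → [1,2]=2  [1,6]=2  [2,6]=2  [5,6]=1
  size 3 → [1,2,6]=6  [1,5,6]=3  [2,5,6]=3  [4,5,6]=1
  size 4 → [1,2,5,6]=12  [1,4,5,6]=4  [2,4,5,6]=4  [3,4,5,6]=1
  size 5 → [0,3,4,5,6]=1  [1,2,4,5,6]=20  [1,3,4,5,6]=5  [2,3,4,5,6]=5
  first=0(f) contributes 30
  first=1(a) contributes 6
  first=2(e) contributes 6
|[w]| = 42

42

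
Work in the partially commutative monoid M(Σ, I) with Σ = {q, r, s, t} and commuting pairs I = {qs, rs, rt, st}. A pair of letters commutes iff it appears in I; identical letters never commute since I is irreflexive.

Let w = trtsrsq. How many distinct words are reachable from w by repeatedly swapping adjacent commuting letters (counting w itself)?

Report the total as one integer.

126

0(t) covers ∅
1(r) covers ∅
2(t) covers 0:t
3(s) covers ∅
4(r) covers 1:r
5(s) covers 3:s
6(q) covers 2:t, 4:r
floor of heap: 0:t, 1:r, 3:s
completions by unplaced set U, small U first (add the entries for U minus each lowest piece of U):
  |U|=1: {5}:1  {6}:1
  |U|=2: {2,6}:1  {3,5}:1  {4,6}:1  {5,6}:2
  |U|=3: {0,2,6}:1  {1,4,6}:1  {2,4,6}:2  {2,5,6}:3  {3,5,6}:3  {4,5,6}:3
  |U|=4: {0,2,4,6}:3  {0,2,5,6}:4  {1,2,4,6}:3  {1,4,5,6}:4  {2,3,5,6}:6  {2,4,5,6}:8  {3,4,5,6}:6
  |U|=5: {0,1,2,4,6}:6  {0,2,3,5,6}:10  {0,2,4,5,6}:15  {1,2,4,5,6}:15  {1,3,4,5,6}:10  {2,3,4,5,6}:20
  start at 0(t): 45
  start at 1(r): 45
  start at 3(s): 36
sum over floor = 126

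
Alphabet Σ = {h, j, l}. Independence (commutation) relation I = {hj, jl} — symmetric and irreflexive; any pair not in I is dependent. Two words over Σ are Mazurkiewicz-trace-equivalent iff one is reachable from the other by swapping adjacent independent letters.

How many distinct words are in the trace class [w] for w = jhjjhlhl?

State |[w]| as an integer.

56

#0=j has no predecessor
#1=h has no predecessor
#2=j depends on [0:j]
#3=j depends on [2:j]
#4=h depends on [1:h]
#5=l depends on [4:h]
#6=h depends on [5:l]
#7=l depends on [6:h]
sources: [0:j, 1:h]
N(rest) = Σ N(rest − s) over sources s of rest; N(one piece) = 1:
  size 1 → [3]=1  [7]=1
  size 2 → [2,3]=1  [3,7]=2  [6,7]=1
  size 3 → [0,2,3]=1  [2,3,7]=3  [3,6,7]=3  [5,6,7]=1
  size 4 → [0,2,3,7]=4  [2,3,6,7]=6  [3,5,6,7]=4  [4,5,6,7]=1
  size 5 → [0,2,3,6,7]=10  [1,4,5,6,7]=1  [2,3,5,6,7]=10  [3,4,5,6,7]=5
  size 6 → [0,2,3,5,6,7]=20  [1,3,4,5,6,7]=6  [2,3,4,5,6,7]=15
  first=0(j) contributes 21
  first=1(h) contributes 35
|[w]| = 56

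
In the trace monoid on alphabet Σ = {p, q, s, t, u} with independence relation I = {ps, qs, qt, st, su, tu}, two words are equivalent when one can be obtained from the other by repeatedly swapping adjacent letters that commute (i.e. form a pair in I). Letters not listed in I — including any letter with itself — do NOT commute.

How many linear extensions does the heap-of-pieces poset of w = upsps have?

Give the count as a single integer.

0(u) covers ∅
1(p) covers 0:u
2(s) covers ∅
3(p) covers 1:p
4(s) covers 2:s
floor of heap: 0:u, 2:s
completions by unplaced set U, small U first (add the entries for U minus each lowest piece of U):
  |U|=1: {3}:1  {4}:1
  |U|=2: {1,3}:1  {2,4}:1  {3,4}:2
  |U|=3: {0,1,3}:1  {1,3,4}:3  {2,3,4}:3
  start at 0(u): 6
  start at 2(s): 4
sum over floor = 10

10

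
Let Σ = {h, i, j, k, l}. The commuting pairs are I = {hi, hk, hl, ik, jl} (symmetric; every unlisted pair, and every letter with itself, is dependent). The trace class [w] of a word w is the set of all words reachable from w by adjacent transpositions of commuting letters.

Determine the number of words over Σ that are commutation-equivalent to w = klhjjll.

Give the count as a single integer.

piece 0:k — minimal
piece 1:l rests on {0:k}
piece 2:h — minimal
piece 3:j rests on {0:k, 2:h}
piece 4:j rests on {3:j}
piece 5:l rests on {1:l}
piece 6:l rests on {5:l}
minimal pieces: {0:k, 2:h}
ways to finish when only these pieces remain (= sum over removing one remaining piece with nothing left below it):
  1 left: {4}→1  {6}→1
  2 left: {3,4}→1  {4,6}→2  {5,6}→1
  3 left: {1,5,6}→1  {2,3,4}→1  {3,4,6}→3  {4,5,6}→3
  4 left: {1,4,5,6}→4  {2,3,4,6}→4  {3,4,5,6}→6
  5 left: {1,3,4,5,6}→10  {2,3,4,5,6}→10
  placing 0:k first → 20 extensions
  placing 2:h first → 10 extensions
total linear extensions = 30

30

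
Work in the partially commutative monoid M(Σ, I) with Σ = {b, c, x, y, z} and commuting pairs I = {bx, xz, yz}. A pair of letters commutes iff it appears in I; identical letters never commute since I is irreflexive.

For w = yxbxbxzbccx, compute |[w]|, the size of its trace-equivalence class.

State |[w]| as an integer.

35

#0=y has no predecessor
#1=x depends on [0:y]
#2=b depends on [0:y]
#3=x depends on [1:x]
#4=b depends on [2:b]
#5=x depends on [3:x]
#6=z depends on [4:b]
#7=b depends on [6:z]
#8=c depends on [5:x, 7:b]
#9=c depends on [8:c]
#10=x depends on [9:c]
sources: [0:y]
N(rest) = Σ N(rest − s) over sources s of rest; N(one piece) = 1:
  size 1 → [10]=1
  size 2 → [9,10]=1
  size 3 → [8,9,10]=1
  size 4 → [5,8,9,10]=1  [7,8,9,10]=1
  size 5 → [3,5,8,9,10]=1  [5,7,8,9,10]=2  [6,7,8,9,10]=1
  size 6 → [1,3,5,8,9,10]=1  [3,5,7,8,9,10]=3  [4,6,7,8,9,10]=1  [5,6,7,8,9,10]=3
  size 7 → [1,3,5,7,8,9,10]=4  [2,4,6,7,8,9,10]=1  [3,5,6,7,8,9,10]=6  [4,5,6,7,8,9,10]=4
  size 8 → [1,3,5,6,7,8,9,10]=10  [2,4,5,6,7,8,9,10]=5  [3,4,5,6,7,8,9,10]=10
  size 9 → [1,3,4,5,6,7,8,9,10]=20  [2,3,4,5,6,7,8,9,10]=15
  first=0(y) contributes 35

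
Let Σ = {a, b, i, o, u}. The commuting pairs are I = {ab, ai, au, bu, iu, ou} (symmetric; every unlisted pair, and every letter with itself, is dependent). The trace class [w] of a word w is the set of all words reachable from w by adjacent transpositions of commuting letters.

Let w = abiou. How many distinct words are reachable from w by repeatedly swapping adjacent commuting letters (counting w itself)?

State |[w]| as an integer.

15

0(a) covers ∅
1(b) covers ∅
2(i) covers 1:b
3(o) covers 0:a, 2:i
4(u) covers ∅
floor of heap: 0:a, 1:b, 4:u
completions by unplaced set U, small U first (add the entries for U minus each lowest piece of U):
  |U|=1: {3}:1  {4}:1
  |U|=2: {0,3}:1  {2,3}:1  {3,4}:2
  |U|=3: {0,2,3}:2  {0,3,4}:3  {1,2,3}:1  {2,3,4}:3
  start at 0(a): 4
  start at 1(b): 8
  start at 4(u): 3
sum over floor = 15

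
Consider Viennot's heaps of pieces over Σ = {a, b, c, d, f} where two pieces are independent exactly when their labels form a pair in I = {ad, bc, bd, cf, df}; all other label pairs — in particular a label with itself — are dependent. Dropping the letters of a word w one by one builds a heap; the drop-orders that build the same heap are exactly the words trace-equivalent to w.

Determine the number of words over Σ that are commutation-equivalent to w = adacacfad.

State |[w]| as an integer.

piece 0:a — minimal
piece 1:d — minimal
piece 2:a rests on {0:a}
piece 3:c rests on {1:d, 2:a}
piece 4:a rests on {3:c}
piece 5:c rests on {4:a}
piece 6:f rests on {4:a}
piece 7:a rests on {5:c, 6:f}
piece 8:d rests on {5:c}
minimal pieces: {0:a, 1:d}
ways to finish when only these pieces remain (= sum over removing one remaining piece with nothing left below it):
  1 left: {7}→1  {8}→1
  2 left: {6,7}→1  {7,8}→2
  3 left: {5,7,8}→2  {6,7,8}→3
  4 left: {5,6,7,8}→5
  5 left: {4,5,6,7,8}→5
  6 left: {3,4,5,6,7,8}→5
  7 left: {1,3,4,5,6,7,8}→5  {2,3,4,5,6,7,8}→5
  placing 0:a first → 10 extensions
  placing 1:d first → 5 extensions
total linear extensions = 15

15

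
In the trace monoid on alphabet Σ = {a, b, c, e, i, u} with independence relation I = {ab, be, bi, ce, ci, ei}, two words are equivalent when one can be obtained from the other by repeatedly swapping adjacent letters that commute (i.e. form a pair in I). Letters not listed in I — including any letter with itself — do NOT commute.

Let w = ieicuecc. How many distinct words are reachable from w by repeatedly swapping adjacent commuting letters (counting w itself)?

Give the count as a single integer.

36

#0=i has no predecessor
#1=e has no predecessor
#2=i depends on [0:i]
#3=c has no predecessor
#4=u depends on [1:e, 2:i, 3:c]
#5=e depends on [4:u]
#6=c depends on [4:u]
#7=c depends on [6:c]
sources: [0:i, 1:e, 3:c]
N(rest) = Σ N(rest − s) over sources s of rest; N(one piece) = 1:
  size 1 → [5]=1  [7]=1
  size 2 → [5,7]=2  [6,7]=1
  size 3 → [5,6,7]=3
  size 4 → [4,5,6,7]=3
  size 5 → [1,4,5,6,7]=3  [2,4,5,6,7]=3  [3,4,5,6,7]=3
  size 6 → [0,2,4,5,6,7]=3  [1,2,4,5,6,7]=6  [1,3,4,5,6,7]=6  [2,3,4,5,6,7]=6
  first=0(i) contributes 18
  first=1(e) contributes 9
  first=3(c) contributes 9
|[w]| = 36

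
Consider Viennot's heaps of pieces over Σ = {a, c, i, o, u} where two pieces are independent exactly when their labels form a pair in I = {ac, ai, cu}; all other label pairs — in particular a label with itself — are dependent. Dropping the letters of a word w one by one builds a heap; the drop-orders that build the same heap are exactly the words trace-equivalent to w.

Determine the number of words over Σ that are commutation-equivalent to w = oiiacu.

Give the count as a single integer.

7

piece 0:o — minimal
piece 1:i rests on {0:o}
piece 2:i rests on {1:i}
piece 3:a rests on {0:o}
piece 4:c rests on {2:i}
piece 5:u rests on {2:i, 3:a}
minimal pieces: {0:o}
ways to finish when only these pieces remain (= sum over removing one remaining piece with nothing left below it):
  1 left: {4}→1  {5}→1
  2 left: {3,5}→1  {4,5}→2
  3 left: {2,4,5}→2  {3,4,5}→3
  4 left: {1,2,4,5}→2  {2,3,4,5}→5
  placing 0:o first → 7 extensions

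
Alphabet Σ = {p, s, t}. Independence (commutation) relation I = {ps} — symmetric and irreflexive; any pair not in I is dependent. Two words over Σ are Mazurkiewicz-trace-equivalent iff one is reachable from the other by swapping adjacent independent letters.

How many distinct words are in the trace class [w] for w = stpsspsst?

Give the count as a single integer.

15

piece 0:s — minimal
piece 1:t rests on {0:s}
piece 2:p rests on {1:t}
piece 3:s rests on {1:t}
piece 4:s rests on {3:s}
piece 5:p rests on {2:p}
piece 6:s rests on {4:s}
piece 7:s rests on {6:s}
piece 8:t rests on {5:p, 7:s}
minimal pieces: {0:s}
ways to finish when only these pieces remain (= sum over removing one remaining piece with nothing left below it):
  1 left: {8}→1
  2 left: {5,8}→1  {7,8}→1
  3 left: {2,5,8}→1  {5,7,8}→2  {6,7,8}→1
  4 left: {2,5,7,8}→3  {4,6,7,8}→1  {5,6,7,8}→3
  5 left: {2,5,6,7,8}→6  {3,4,6,7,8}→1  {4,5,6,7,8}→4
  6 left: {2,4,5,6,7,8}→10  {3,4,5,6,7,8}→5
  7 left: {2,3,4,5,6,7,8}→15
  placing 0:s first → 15 extensions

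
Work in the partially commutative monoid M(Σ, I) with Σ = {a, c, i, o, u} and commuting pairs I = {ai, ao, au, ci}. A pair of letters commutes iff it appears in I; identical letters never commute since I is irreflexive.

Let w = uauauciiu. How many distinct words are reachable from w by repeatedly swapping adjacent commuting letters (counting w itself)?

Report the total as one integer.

46

piece 0:u — minimal
piece 1:a — minimal
piece 2:u rests on {0:u}
piece 3:a rests on {1:a}
piece 4:u rests on {2:u}
piece 5:c rests on {3:a, 4:u}
piece 6:i rests on {4:u}
piece 7:i rests on {6:i}
piece 8:u rests on {5:c, 7:i}
minimal pieces: {0:u, 1:a}
ways to finish when only these pieces remain (= sum over removing one remaining piece with nothing left below it):
  1 left: {8}→1
  2 left: {5,8}→1  {7,8}→1
  3 left: {3,5,8}→1  {5,7,8}→2  {6,7,8}→1
  4 left: {1,3,5,8}→1  {3,5,7,8}→3  {5,6,7,8}→3
  5 left: {1,3,5,7,8}→4  {3,5,6,7,8}→6  {4,5,6,7,8}→3
  6 left: {1,3,5,6,7,8}→10  {2,4,5,6,7,8}→3  {3,4,5,6,7,8}→9
  7 left: {0,2,4,5,6,7,8}→3  {1,3,4,5,6,7,8}→19  {2,3,4,5,6,7,8}→12
  placing 0:u first → 31 extensions
  placing 1:a first → 15 extensions
total linear extensions = 46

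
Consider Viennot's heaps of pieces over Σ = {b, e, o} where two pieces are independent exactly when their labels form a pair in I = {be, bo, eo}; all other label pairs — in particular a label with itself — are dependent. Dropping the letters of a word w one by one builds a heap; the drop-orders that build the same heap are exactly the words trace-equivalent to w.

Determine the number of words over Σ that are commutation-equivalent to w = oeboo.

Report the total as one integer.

20

#0=o has no predecessor
#1=e has no predecessor
#2=b has no predecessor
#3=o depends on [0:o]
#4=o depends on [3:o]
sources: [0:o, 1:e, 2:b]
N(rest) = Σ N(rest − s) over sources s of rest; N(one piece) = 1:
  size 1 → [1]=1  [2]=1  [4]=1
  size 2 → [1,2]=2  [1,4]=2  [2,4]=2  [3,4]=1
  size 3 → [0,3,4]=1  [1,2,4]=6  [1,3,4]=3  [2,3,4]=3
  first=0(o) contributes 12
  first=1(e) contributes 4
  first=2(b) contributes 4
|[w]| = 20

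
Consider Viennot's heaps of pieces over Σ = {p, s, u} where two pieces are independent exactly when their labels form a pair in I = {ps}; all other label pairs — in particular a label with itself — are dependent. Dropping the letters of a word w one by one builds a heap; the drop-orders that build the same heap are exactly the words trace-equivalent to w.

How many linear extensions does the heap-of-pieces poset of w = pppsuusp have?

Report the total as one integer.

piece 0:p — minimal
piece 1:p rests on {0:p}
piece 2:p rests on {1:p}
piece 3:s — minimal
piece 4:u rests on {2:p, 3:s}
piece 5:u rests on {4:u}
piece 6:s rests on {5:u}
piece 7:p rests on {5:u}
minimal pieces: {0:p, 3:s}
ways to finish when only these pieces remain (= sum over removing one remaining piece with nothing left below it):
  1 left: {6}→1  {7}→1
  2 left: {6,7}→2
  3 left: {5,6,7}→2
  4 left: {4,5,6,7}→2
  5 left: {2,4,5,6,7}→2  {3,4,5,6,7}→2
  6 left: {1,2,4,5,6,7}→2  {2,3,4,5,6,7}→4
  placing 0:p first → 6 extensions
  placing 3:s first → 2 extensions
total linear extensions = 8

8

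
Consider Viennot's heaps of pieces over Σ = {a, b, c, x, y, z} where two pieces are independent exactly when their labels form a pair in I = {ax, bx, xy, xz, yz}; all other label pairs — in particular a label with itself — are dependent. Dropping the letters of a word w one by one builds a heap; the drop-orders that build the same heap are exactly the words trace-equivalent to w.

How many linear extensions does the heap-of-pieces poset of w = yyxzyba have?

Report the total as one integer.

#0=y has no predecessor
#1=y depends on [0:y]
#2=x has no predecessor
#3=z has no predecessor
#4=y depends on [1:y]
#5=b depends on [3:z, 4:y]
#6=a depends on [5:b]
sources: [0:y, 2:x, 3:z]
N(rest) = Σ N(rest − s) over sources s of rest; N(one piece) = 1:
  size 1 → [2]=1  [6]=1
  size 2 → [2,6]=2  [5,6]=1
  size 3 → [2,5,6]=3  [3,5,6]=1  [4,5,6]=1
  size 4 → [1,4,5,6]=1  [2,3,5,6]=4  [2,4,5,6]=4  [3,4,5,6]=2
  size 5 → [0,1,4,5,6]=1  [1,2,4,5,6]=5  [1,3,4,5,6]=3  [2,3,4,5,6]=10
  first=0(y) contributes 18
  first=2(x) contributes 4
  first=3(z) contributes 6
|[w]| = 28

28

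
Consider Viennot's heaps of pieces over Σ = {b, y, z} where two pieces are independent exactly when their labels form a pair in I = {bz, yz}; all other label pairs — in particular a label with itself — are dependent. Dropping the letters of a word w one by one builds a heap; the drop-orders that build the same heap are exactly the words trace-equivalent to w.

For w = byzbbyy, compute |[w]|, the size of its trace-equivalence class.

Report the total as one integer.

drop 0:b onto floor
drop 1:y onto {0:b}
drop 2:z onto floor
drop 3:b onto {1:y}
drop 4:b onto {3:b}
drop 5:y onto {4:b}
drop 6:y onto {5:y}
ground layer = {0:b, 2:z}
drop-orders for the pieces not yet dropped (sum over which currently-grounded one goes next):
  1 to go: {2} 1  {6} 1
  2 to go: {2,6} 2  {5,6} 1
  3 to go: {2,5,6} 3  {4,5,6} 1
  4 to go: {2,4,5,6} 4  {3,4,5,6} 1
  5 to go: {1,3,4,5,6} 1  {2,3,4,5,6} 5
  if 0:b drops first: 6 orders
  if 2:z drops first: 1 orders
heap linearizations: 7

7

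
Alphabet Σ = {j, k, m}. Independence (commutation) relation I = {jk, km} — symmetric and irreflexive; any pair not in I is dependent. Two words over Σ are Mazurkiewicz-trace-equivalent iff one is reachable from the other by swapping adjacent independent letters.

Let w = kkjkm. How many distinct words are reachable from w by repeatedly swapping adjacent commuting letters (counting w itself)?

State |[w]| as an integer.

drop 0:k onto floor
drop 1:k onto {0:k}
drop 2:j onto floor
drop 3:k onto {1:k}
drop 4:m onto {2:j}
ground layer = {0:k, 2:j}
drop-orders for the pieces not yet dropped (sum over which currently-grounded one goes next):
  1 to go: {3} 1  {4} 1
  2 to go: {1,3} 1  {2,4} 1  {3,4} 2
  3 to go: {0,1,3} 1  {1,3,4} 3  {2,3,4} 3
  if 0:k drops first: 6 orders
  if 2:j drops first: 4 orders
heap linearizations: 10

10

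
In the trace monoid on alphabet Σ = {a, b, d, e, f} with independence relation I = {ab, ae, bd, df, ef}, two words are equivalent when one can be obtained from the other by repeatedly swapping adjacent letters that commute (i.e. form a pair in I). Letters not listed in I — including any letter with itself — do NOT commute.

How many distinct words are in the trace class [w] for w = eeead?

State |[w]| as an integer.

piece 0:e — minimal
piece 1:e rests on {0:e}
piece 2:e rests on {1:e}
piece 3:a — minimal
piece 4:d rests on {2:e, 3:a}
minimal pieces: {0:e, 3:a}
ways to finish when only these pieces remain (= sum over removing one remaining piece with nothing left below it):
  1 left: {4}→1
  2 left: {2,4}→1  {3,4}→1
  3 left: {1,2,4}→1  {2,3,4}→2
  placing 0:e first → 3 extensions
  placing 3:a first → 1 extensions
total linear extensions = 4

4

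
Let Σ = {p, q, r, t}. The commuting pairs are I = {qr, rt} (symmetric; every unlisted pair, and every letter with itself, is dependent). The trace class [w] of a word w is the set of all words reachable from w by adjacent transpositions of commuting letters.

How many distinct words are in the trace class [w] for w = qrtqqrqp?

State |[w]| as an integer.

piece 0:q — minimal
piece 1:r — minimal
piece 2:t rests on {0:q}
piece 3:q rests on {2:t}
piece 4:q rests on {3:q}
piece 5:r rests on {1:r}
piece 6:q rests on {4:q}
piece 7:p rests on {5:r, 6:q}
minimal pieces: {0:q, 1:r}
ways to finish when only these pieces remain (= sum over removing one remaining piece with nothing left below it):
  1 left: {7}→1
  2 left: {5,7}→1  {6,7}→1
  3 left: {1,5,7}→1  {4,6,7}→1  {5,6,7}→2
  4 left: {1,5,6,7}→3  {3,4,6,7}→1  {4,5,6,7}→3
  5 left: {1,4,5,6,7}→6  {2,3,4,6,7}→1  {3,4,5,6,7}→4
  6 left: {0,2,3,4,6,7}→1  {1,3,4,5,6,7}→10  {2,3,4,5,6,7}→5
  placing 0:q first → 15 extensions
  placing 1:r first → 6 extensions
total linear extensions = 21

21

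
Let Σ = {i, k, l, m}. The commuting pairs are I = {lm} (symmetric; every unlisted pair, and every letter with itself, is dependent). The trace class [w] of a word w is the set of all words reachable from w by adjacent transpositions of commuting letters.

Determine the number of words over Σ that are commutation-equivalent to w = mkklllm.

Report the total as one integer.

4

#0=m has no predecessor
#1=k depends on [0:m]
#2=k depends on [1:k]
#3=l depends on [2:k]
#4=l depends on [3:l]
#5=l depends on [4:l]
#6=m depends on [2:k]
sources: [0:m]
N(rest) = Σ N(rest − s) over sources s of rest; N(one piece) = 1:
  size 1 → [5]=1  [6]=1
  size 2 → [4,5]=1  [5,6]=2
  size 3 → [3,4,5]=1  [4,5,6]=3
  size 4 → [3,4,5,6]=4
  size 5 → [2,3,4,5,6]=4
  first=0(m) contributes 4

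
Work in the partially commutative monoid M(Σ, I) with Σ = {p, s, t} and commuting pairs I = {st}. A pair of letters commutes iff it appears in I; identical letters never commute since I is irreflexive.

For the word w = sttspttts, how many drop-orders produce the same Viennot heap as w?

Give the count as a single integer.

24

piece 0:s — minimal
piece 1:t — minimal
piece 2:t rests on {1:t}
piece 3:s rests on {0:s}
piece 4:p rests on {2:t, 3:s}
piece 5:t rests on {4:p}
piece 6:t rests on {5:t}
piece 7:t rests on {6:t}
piece 8:s rests on {4:p}
minimal pieces: {0:s, 1:t}
ways to finish when only these pieces remain (= sum over removing one remaining piece with nothing left below it):
  1 left: {7}→1  {8}→1
  2 left: {6,7}→1  {7,8}→2
  3 left: {5,6,7}→1  {6,7,8}→3
  4 left: {5,6,7,8}→4
  5 left: {4,5,6,7,8}→4
  6 left: {2,4,5,6,7,8}→4  {3,4,5,6,7,8}→4
  7 left: {0,3,4,5,6,7,8}→4  {1,2,4,5,6,7,8}→4  {2,3,4,5,6,7,8}→8
  placing 0:s first → 12 extensions
  placing 1:t first → 12 extensions
total linear extensions = 24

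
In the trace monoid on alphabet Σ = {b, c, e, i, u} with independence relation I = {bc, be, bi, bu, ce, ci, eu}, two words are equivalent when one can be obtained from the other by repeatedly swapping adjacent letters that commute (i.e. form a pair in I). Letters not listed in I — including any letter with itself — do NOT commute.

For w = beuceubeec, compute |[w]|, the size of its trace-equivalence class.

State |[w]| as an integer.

drop 0:b onto floor
drop 1:e onto floor
drop 2:u onto floor
drop 3:c onto {2:u}
drop 4:e onto {1:e}
drop 5:u onto {3:c}
drop 6:b onto {0:b}
drop 7:e onto {4:e}
drop 8:e onto {7:e}
drop 9:c onto {5:u}
ground layer = {0:b, 1:e, 2:u}
drop-orders for the pieces not yet dropped (sum over which currently-grounded one goes next):
  1 to go: {6} 1  {8} 1  {9} 1
  2 to go: {0,6} 1  {5,9} 1  {6,8} 2  {6,9} 2  {7,8} 1  {8,9} 2
  3 to go: {0,6,8} 3  {0,6,9} 3  {3,5,9} 1  {4,7,8} 1  {5,6,9} 3  {5,8,9} 3  {6,7,8} 3  {6,8,9} 6  {7,8,9} 3
  4 to go: {0,5,6,9} 6  {0,6,7,8} 6  {0,6,8,9} 12  {1,4,7,8} 1  {2,3,5,9} 1  {3,5,6,9} 4  {3,5,8,9} 4  {4,6,7,8} 4  {4,7,8,9} 4  {5,6,8,9} 12  {5,7,8,9} 6  {6,7,8,9} 12
  5 to go: {0,3,5,6,9} 10  {0,4,6,7,8} 10  {0,5,6,8,9} 30  {0,6,7,8,9} 30  {1,4,6,7,8} 5  {1,4,7,8,9} 5  {2,3,5,6,9} 5  {2,3,5,8,9} 5  {3,5,6,8,9} 20  {3,5,7,8,9} 10  {4,5,7,8,9} 10  {4,6,7,8,9} 20  {5,6,7,8,9} 30
  6 to go: {0,1,4,6,7,8} 15  {0,2,3,5,6,9} 15  {0,3,5,6,8,9} 60  {0,4,6,7,8,9} 60  {0,5,6,7,8,9} 90  {1,4,5,7,8,9} 15  {1,4,6,7,8,9} 30  {2,3,5,6,8,9} 30  {2,3,5,7,8,9} 15  {3,4,5,7,8,9} 20  {3,5,6,7,8,9} 60  {4,5,6,7,8,9} 60
  7 to go: {0,1,4,6,7,8,9} 105  {0,2,3,5,6,8,9} 105  {0,3,5,6,7,8,9} 210  {0,4,5,6,7,8,9} 210  {1,3,4,5,7,8,9} 35  {1,4,5,6,7,8,9} 105  {2,3,4,5,7,8,9} 35  {2,3,5,6,7,8,9} 105  {3,4,5,6,7,8,9} 140
  8 to go: {0,1,4,5,6,7,8,9} 420  {0,2,3,5,6,7,8,9} 420  {0,3,4,5,6,7,8,9} 560  {1,2,3,4,5,7,8,9} 70  {1,3,4,5,6,7,8,9} 280  {2,3,4,5,6,7,8,9} 280
  if 0:b drops first: 630 orders
  if 1:e drops first: 1260 orders
  if 2:u drops first: 1260 orders
heap linearizations: 3150

3150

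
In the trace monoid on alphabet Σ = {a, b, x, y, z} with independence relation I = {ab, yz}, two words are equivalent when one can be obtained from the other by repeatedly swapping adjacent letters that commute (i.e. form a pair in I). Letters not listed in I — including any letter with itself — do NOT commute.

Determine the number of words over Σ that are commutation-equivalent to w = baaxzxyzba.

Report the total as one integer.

0(b) covers ∅
1(a) covers ∅
2(a) covers 1:a
3(x) covers 0:b, 2:a
4(z) covers 3:x
5(x) covers 4:z
6(y) covers 5:x
7(z) covers 5:x
8(b) covers 6:y, 7:z
9(a) covers 6:y, 7:z
floor of heap: 0:b, 1:a
completions by unplaced set U, small U first (add the entries for U minus each lowest piece of U):
  |U|=1: {8}:1  {9}:1
  |U|=2: {8,9}:2
  |U|=3: {6,8,9}:2  {7,8,9}:2
  |U|=4: {6,7,8,9}:4
  |U|=5: {5,6,7,8,9}:4
  |U|=6: {4,5,6,7,8,9}:4
  |U|=7: {3,4,5,6,7,8,9}:4
  |U|=8: {0,3,4,5,6,7,8,9}:4  {2,3,4,5,6,7,8,9}:4
  start at 0(b): 4
  start at 1(a): 8
sum over floor = 12

12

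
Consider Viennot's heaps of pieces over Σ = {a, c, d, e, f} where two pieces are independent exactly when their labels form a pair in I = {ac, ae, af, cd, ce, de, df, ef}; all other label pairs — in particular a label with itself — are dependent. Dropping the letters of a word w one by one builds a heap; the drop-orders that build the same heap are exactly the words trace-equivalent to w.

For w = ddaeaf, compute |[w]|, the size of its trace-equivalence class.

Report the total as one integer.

30

0(d) covers ∅
1(d) covers 0:d
2(a) covers 1:d
3(e) covers ∅
4(a) covers 2:a
5(f) covers ∅
floor of heap: 0:d, 3:e, 5:f
completions by unplaced set U, small U first (add the entries for U minus each lowest piece of U):
  |U|=1: {3}:1  {4}:1  {5}:1
  |U|=2: {2,4}:1  {3,4}:2  {3,5}:2  {4,5}:2
  |U|=3: {1,2,4}:1  {2,3,4}:3  {2,4,5}:3  {3,4,5}:6
  |U|=4: {0,1,2,4}:1  {1,2,3,4}:4  {1,2,4,5}:4  {2,3,4,5}:12
  start at 0(d): 20
  start at 3(e): 5
  start at 5(f): 5
sum over floor = 30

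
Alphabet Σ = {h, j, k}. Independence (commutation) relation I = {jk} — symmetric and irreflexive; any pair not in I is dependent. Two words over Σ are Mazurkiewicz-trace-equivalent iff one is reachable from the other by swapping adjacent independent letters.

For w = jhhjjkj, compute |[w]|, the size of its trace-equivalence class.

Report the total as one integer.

#0=j has no predecessor
#1=h depends on [0:j]
#2=h depends on [1:h]
#3=j depends on [2:h]
#4=j depends on [3:j]
#5=k depends on [2:h]
#6=j depends on [4:j]
sources: [0:j]
N(rest) = Σ N(rest − s) over sources s of rest; N(one piece) = 1:
  size 1 → [5]=1  [6]=1
  size 2 → [4,6]=1  [5,6]=2
  size 3 → [3,4,6]=1  [4,5,6]=3
  size 4 → [3,4,5,6]=4
  size 5 → [2,3,4,5,6]=4
  first=0(j) contributes 4

4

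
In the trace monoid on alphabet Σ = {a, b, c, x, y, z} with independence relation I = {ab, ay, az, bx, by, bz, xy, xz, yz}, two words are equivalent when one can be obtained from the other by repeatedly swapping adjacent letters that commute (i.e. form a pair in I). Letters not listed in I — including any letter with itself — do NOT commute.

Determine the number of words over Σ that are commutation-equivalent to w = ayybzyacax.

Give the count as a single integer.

420

piece 0:a — minimal
piece 1:y — minimal
piece 2:y rests on {1:y}
piece 3:b — minimal
piece 4:z — minimal
piece 5:y rests on {2:y}
piece 6:a rests on {0:a}
piece 7:c rests on {3:b, 4:z, 5:y, 6:a}
piece 8:a rests on {7:c}
piece 9:x rests on {8:a}
minimal pieces: {0:a, 1:y, 3:b, 4:z}
ways to finish when only these pieces remain (= sum over removing one remaining piece with nothing left below it):
  1 left: {9}→1
  2 left: {8,9}→1
  3 left: {7,8,9}→1
  4 left: {3,7,8,9}→1  {4,7,8,9}→1  {5,7,8,9}→1  {6,7,8,9}→1
  5 left: {0,6,7,8,9}→1  {2,5,7,8,9}→1  {3,4,7,8,9}→2  {3,5,7,8,9}→2  {3,6,7,8,9}→2  {4,5,7,8,9}→2  {4,6,7,8,9}→2  {5,6,7,8,9}→2
  6 left: {0,3,6,7,8,9}→3  {0,4,6,7,8,9}→3  {0,5,6,7,8,9}→3  {1,2,5,7,8,9}→1  {2,3,5,7,8,9}→3  {2,4,5,7,8,9}→3  {2,5,6,7,8,9}→3  {3,4,5,7,8,9}→6  {3,4,6,7,8,9}→6  {3,5,6,7,8,9}→6  {4,5,6,7,8,9}→6
  7 left: {0,2,5,6,7,8,9}→6  {0,3,4,6,7,8,9}→12  {0,3,5,6,7,8,9}→12  {0,4,5,6,7,8,9}→12  {1,2,3,5,7,8,9}→4  {1,2,4,5,7,8,9}→4  {1,2,5,6,7,8,9}→4  {2,3,4,5,7,8,9}→12  {2,3,5,6,7,8,9}→12  {2,4,5,6,7,8,9}→12  {3,4,5,6,7,8,9}→24
  8 left: {0,1,2,5,6,7,8,9}→10  {0,2,3,5,6,7,8,9}→30  {0,2,4,5,6,7,8,9}→30  {0,3,4,5,6,7,8,9}→60  {1,2,3,4,5,7,8,9}→20  {1,2,3,5,6,7,8,9}→20  {1,2,4,5,6,7,8,9}→20  {2,3,4,5,6,7,8,9}→60
  placing 0:a first → 120 extensions
  placing 1:y first → 180 extensions
  placing 3:b first → 60 extensions
  placing 4:z first → 60 extensions
total linear extensions = 420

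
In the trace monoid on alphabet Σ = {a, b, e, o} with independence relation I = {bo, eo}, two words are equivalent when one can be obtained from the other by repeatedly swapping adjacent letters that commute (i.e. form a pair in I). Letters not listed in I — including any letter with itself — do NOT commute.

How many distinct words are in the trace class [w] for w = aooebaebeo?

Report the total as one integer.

24

0(a) covers ∅
1(o) covers 0:a
2(o) covers 1:o
3(e) covers 0:a
4(b) covers 3:e
5(a) covers 2:o, 4:b
6(e) covers 5:a
7(b) covers 6:e
8(e) covers 7:b
9(o) covers 5:a
floor of heap: 0:a
completions by unplaced set U, small U first (add the entries for U minus each lowest piece of U):
  |U|=1: {8}:1  {9}:1
  |U|=2: {7,8}:1  {8,9}:2
  |U|=3: {6,7,8}:1  {7,8,9}:3
  |U|=4: {6,7,8,9}:4
  |U|=5: {5,6,7,8,9}:4
  |U|=6: {2,5,6,7,8,9}:4  {4,5,6,7,8,9}:4
  |U|=7: {1,2,5,6,7,8,9}:4  {2,4,5,6,7,8,9}:8  {3,4,5,6,7,8,9}:4
  |U|=8: {1,2,4,5,6,7,8,9}:12  {2,3,4,5,6,7,8,9}:12
  start at 0(a): 24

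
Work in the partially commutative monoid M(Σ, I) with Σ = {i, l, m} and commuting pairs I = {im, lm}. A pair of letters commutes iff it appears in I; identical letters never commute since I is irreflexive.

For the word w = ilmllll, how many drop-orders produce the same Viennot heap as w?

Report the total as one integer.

7

drop 0:i onto floor
drop 1:l onto {0:i}
drop 2:m onto floor
drop 3:l onto {1:l}
drop 4:l onto {3:l}
drop 5:l onto {4:l}
drop 6:l onto {5:l}
ground layer = {0:i, 2:m}
drop-orders for the pieces not yet dropped (sum over which currently-grounded one goes next):
  1 to go: {2} 1  {6} 1
  2 to go: {2,6} 2  {5,6} 1
  3 to go: {2,5,6} 3  {4,5,6} 1
  4 to go: {2,4,5,6} 4  {3,4,5,6} 1
  5 to go: {1,3,4,5,6} 1  {2,3,4,5,6} 5
  if 0:i drops first: 6 orders
  if 2:m drops first: 1 orders
heap linearizations: 7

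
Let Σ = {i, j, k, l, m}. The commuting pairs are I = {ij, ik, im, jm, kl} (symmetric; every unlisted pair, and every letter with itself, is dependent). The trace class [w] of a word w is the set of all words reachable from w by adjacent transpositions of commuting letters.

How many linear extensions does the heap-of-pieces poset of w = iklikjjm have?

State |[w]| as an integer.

#0=i has no predecessor
#1=k has no predecessor
#2=l depends on [0:i]
#3=i depends on [2:l]
#4=k depends on [1:k]
#5=j depends on [2:l, 4:k]
#6=j depends on [5:j]
#7=m depends on [2:l, 4:k]
sources: [0:i, 1:k]
N(rest) = Σ N(rest − s) over sources s of rest; N(one piece) = 1:
  size 1 → [3]=1  [6]=1  [7]=1
  size 2 → [3,6]=2  [3,7]=2  [5,6]=1  [6,7]=2
  size 3 → [3,5,6]=3  [3,6,7]=6  [5,6,7]=3
  size 4 → [3,5,6,7]=12  [4,5,6,7]=3
  size 5 → [1,4,5,6,7]=3  [2,3,5,6,7]=12  [3,4,5,6,7]=15
  size 6 → [0,2,3,5,6,7]=12  [1,3,4,5,6,7]=18  [2,3,4,5,6,7]=27
  first=0(i) contributes 45
  first=1(k) contributes 39
|[w]| = 84

84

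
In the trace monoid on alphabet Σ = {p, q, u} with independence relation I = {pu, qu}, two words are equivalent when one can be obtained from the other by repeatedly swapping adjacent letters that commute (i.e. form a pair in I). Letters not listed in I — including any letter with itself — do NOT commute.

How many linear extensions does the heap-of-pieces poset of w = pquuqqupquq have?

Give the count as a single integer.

drop 0:p onto floor
drop 1:q onto {0:p}
drop 2:u onto floor
drop 3:u onto {2:u}
drop 4:q onto {1:q}
drop 5:q onto {4:q}
drop 6:u onto {3:u}
drop 7:p onto {5:q}
drop 8:q onto {7:p}
drop 9:u onto {6:u}
drop 10:q onto {8:q}
ground layer = {0:p, 2:u}
drop-orders for the pieces not yet dropped (sum over which currently-grounded one goes next):
  1 to go: {9} 1  {10} 1
  2 to go: {6,9} 1  {8,10} 1  {9,10} 2
  3 to go: {3,6,9} 1  {6,9,10} 3  {7,8,10} 1  {8,9,10} 3
  4 to go: {2,3,6,9} 1  {3,6,9,10} 4  {5,7,8,10} 1  {6,8,9,10} 6  {7,8,9,10} 4
  5 to go: {2,3,6,9,10} 5  {3,6,8,9,10} 10  {4,5,7,8,10} 1  {5,7,8,9,10} 5  {6,7,8,9,10} 10
  6 to go: {1,4,5,7,8,10} 1  {2,3,6,8,9,10} 15  {3,6,7,8,9,10} 20  {4,5,7,8,9,10} 6  {5,6,7,8,9,10} 15
  7 to go: {0,1,4,5,7,8,10} 1  {1,4,5,7,8,9,10} 7  {2,3,6,7,8,9,10} 35  {3,5,6,7,8,9,10} 35  {4,5,6,7,8,9,10} 21
  8 to go: {0,1,4,5,7,8,9,10} 8  {1,4,5,6,7,8,9,10} 28  {2,3,5,6,7,8,9,10} 70  {3,4,5,6,7,8,9,10} 56
  9 to go: {0,1,4,5,6,7,8,9,10} 36  {1,3,4,5,6,7,8,9,10} 84  {2,3,4,5,6,7,8,9,10} 126
  if 0:p drops first: 210 orders
  if 2:u drops first: 120 orders
heap linearizations: 330

330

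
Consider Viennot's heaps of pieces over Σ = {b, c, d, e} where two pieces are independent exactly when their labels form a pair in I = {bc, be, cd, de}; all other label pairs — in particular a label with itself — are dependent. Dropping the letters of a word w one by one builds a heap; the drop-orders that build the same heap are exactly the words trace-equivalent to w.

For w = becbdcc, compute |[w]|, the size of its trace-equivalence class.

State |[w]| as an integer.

piece 0:b — minimal
piece 1:e — minimal
piece 2:c rests on {1:e}
piece 3:b rests on {0:b}
piece 4:d rests on {3:b}
piece 5:c rests on {2:c}
piece 6:c rests on {5:c}
minimal pieces: {0:b, 1:e}
ways to finish when only these pieces remain (= sum over removing one remaining piece with nothing left below it):
  1 left: {4}→1  {6}→1
  2 left: {3,4}→1  {4,6}→2  {5,6}→1
  3 left: {0,3,4}→1  {2,5,6}→1  {3,4,6}→3  {4,5,6}→3
  4 left: {0,3,4,6}→4  {1,2,5,6}→1  {2,4,5,6}→4  {3,4,5,6}→6
  5 left: {0,3,4,5,6}→10  {1,2,4,5,6}→5  {2,3,4,5,6}→10
  placing 0:b first → 15 extensions
  placing 1:e first → 20 extensions
total linear extensions = 35

35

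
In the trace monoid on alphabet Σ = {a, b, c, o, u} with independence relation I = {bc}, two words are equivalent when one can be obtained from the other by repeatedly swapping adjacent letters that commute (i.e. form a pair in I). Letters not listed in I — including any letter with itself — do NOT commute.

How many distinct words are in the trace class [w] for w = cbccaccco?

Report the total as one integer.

#0=c has no predecessor
#1=b has no predecessor
#2=c depends on [0:c]
#3=c depends on [2:c]
#4=a depends on [1:b, 3:c]
#5=c depends on [4:a]
#6=c depends on [5:c]
#7=c depends on [6:c]
#8=o depends on [7:c]
sources: [0:c, 1:b]
N(rest) = Σ N(rest − s) over sources s of rest; N(one piece) = 1:
  size 1 → [8]=1
  size 2 → [7,8]=1
  size 3 → [6,7,8]=1
  size 4 → [5,6,7,8]=1
  size 5 → [4,5,6,7,8]=1
  size 6 → [1,4,5,6,7,8]=1  [3,4,5,6,7,8]=1
  size 7 → [1,3,4,5,6,7,8]=2  [2,3,4,5,6,7,8]=1
  first=0(c) contributes 3
  first=1(b) contributes 1
|[w]| = 4

4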